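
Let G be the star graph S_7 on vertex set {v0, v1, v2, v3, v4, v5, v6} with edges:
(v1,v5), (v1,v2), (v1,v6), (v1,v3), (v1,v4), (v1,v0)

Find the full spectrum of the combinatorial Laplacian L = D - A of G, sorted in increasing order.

The star S_7 is the complete bipartite graph K_{1,6} (one hub of degree 6, 6 leaves of degree 1). The Laplacian spectrum of K_{p,q} is 0, p (multiplicity q−1), q (multiplicity p−1), p+q. With p = 1, q = 6: 0 once, 1 with multiplicity 5, and 7 once. (Check: trace L = sum of degrees = 12 = 5·1 + 7.)
Laplacian eigenvalues (increasing order): [0.0, 1.0, 1.0, 1.0, 1.0, 1.0, 7.0]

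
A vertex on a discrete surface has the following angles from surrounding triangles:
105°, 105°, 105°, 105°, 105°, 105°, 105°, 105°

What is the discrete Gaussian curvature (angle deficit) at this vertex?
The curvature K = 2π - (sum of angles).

Sum of angles = 840°. K = 360° - 840° = -480°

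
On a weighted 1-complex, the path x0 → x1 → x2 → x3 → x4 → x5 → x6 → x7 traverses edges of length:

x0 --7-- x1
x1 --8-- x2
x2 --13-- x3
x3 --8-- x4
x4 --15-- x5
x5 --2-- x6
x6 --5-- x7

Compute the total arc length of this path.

Arc length = 7 + 8 + 13 + 8 + 15 + 2 + 5 = 58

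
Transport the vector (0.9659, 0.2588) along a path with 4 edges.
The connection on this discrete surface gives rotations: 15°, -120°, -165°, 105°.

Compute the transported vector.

Total rotation: 15° + (-120°) + (-165°) + 105° = -165°. Final vector: (-0.8660, -0.5000)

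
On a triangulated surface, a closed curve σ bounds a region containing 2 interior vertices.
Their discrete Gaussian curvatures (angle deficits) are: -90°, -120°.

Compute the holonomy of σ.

Holonomy = total enclosed curvature = (-90°) + (-120°) = -210°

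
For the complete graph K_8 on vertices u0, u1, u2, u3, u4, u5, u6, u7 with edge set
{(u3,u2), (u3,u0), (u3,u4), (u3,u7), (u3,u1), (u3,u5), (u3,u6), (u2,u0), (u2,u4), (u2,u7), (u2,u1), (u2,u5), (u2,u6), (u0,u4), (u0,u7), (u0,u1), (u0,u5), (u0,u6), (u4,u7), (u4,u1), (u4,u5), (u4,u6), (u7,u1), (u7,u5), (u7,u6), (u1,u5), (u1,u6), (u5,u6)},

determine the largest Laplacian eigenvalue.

For the complete graph K_n, L = nI − J (J = all-ones matrix). J has eigenvalues n (once, eigenvector 𝟙) and 0 (multiplicity n−1), so L has eigenvalues 0 (once) and n (multiplicity n−1). Here n = 8: eigenvalue 0 once and 8 with multiplicity 7.
Laplacian eigenvalues: [0.0, 8.0, 8.0, 8.0, 8.0, 8.0, 8.0, 8.0]. Largest eigenvalue (spectral radius) = 8.0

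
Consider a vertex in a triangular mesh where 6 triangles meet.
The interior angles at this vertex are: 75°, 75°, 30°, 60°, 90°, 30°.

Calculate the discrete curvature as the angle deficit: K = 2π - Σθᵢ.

Sum of angles = 360°. K = 360° - 360° = 0°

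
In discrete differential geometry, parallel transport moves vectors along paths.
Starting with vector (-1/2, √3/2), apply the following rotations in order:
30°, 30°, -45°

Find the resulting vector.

Total rotation: 30° + 30° + (-45°) = 15°. Final vector: (-0.7071, 0.7071)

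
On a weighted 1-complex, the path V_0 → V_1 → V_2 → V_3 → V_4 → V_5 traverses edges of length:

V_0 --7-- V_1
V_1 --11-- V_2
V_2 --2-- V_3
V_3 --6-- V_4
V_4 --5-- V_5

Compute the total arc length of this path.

Arc length = 7 + 11 + 2 + 6 + 5 = 31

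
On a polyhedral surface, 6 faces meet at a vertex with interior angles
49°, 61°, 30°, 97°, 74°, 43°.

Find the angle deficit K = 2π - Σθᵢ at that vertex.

Sum of angles = 354°. K = 360° - 354° = 6° = π/30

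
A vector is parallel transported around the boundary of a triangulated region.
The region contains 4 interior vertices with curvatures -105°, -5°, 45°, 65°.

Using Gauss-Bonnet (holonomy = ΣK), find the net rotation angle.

Holonomy = total enclosed curvature = (-105°) + (-5°) + 45° + 65° = 0°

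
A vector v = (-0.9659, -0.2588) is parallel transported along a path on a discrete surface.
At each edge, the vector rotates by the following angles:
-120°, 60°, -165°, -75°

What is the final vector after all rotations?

Total rotation: (-120°) + 60° + (-165°) + (-75°) = -300° ≡ 60° (mod 360°). Final vector: (-0.2588, -0.9659)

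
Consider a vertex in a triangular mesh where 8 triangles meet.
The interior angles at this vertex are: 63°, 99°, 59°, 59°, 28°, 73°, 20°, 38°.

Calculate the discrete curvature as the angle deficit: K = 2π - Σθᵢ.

Sum of angles = 439°. K = 360° - 439° = -79° = -79π/180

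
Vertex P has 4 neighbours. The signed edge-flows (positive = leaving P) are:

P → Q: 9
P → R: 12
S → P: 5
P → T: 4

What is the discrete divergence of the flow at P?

Divergence = sum of outgoing flows = 9 + 12 + (-5) + 4 = 20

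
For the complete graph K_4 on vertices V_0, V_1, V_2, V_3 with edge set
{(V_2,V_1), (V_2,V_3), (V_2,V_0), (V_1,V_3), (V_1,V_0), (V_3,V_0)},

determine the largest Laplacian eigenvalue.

For the complete graph K_n, L = nI − J (J = all-ones matrix). J has eigenvalues n (once, eigenvector 𝟙) and 0 (multiplicity n−1), so L has eigenvalues 0 (once) and n (multiplicity n−1). Here n = 4: eigenvalue 0 once and 4 with multiplicity 3.
Laplacian eigenvalues: [0.0, 4.0, 4.0, 4.0]. Largest eigenvalue (spectral radius) = 4.0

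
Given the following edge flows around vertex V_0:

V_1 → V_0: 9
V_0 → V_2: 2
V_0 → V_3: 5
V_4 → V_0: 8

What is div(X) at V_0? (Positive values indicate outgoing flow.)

Divergence = sum of outgoing flows = (-9) + 2 + 5 + (-8) = -10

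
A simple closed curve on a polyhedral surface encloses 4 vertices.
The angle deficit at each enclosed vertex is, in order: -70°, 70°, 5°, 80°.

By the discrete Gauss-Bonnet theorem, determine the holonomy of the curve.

Holonomy = total enclosed curvature = (-70°) + 70° + 5° + 80° = 85°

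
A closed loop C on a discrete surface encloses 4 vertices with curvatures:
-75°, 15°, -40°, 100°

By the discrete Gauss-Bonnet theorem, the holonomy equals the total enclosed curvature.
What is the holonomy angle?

Holonomy = total enclosed curvature = (-75°) + 15° + (-40°) + 100° = 0°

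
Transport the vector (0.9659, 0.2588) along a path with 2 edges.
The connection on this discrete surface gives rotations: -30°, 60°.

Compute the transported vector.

Total rotation: (-30°) + 60° = 30°. Final vector: (0.7071, 0.7071)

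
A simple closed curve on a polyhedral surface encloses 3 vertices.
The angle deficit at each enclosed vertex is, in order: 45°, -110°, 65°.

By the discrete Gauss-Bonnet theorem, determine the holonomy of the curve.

Holonomy = total enclosed curvature = 45° + (-110°) + 65° = 0°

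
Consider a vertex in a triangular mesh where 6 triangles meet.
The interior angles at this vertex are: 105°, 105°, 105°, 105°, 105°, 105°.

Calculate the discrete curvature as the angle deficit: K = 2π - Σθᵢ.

Sum of angles = 630°. K = 360° - 630° = -270°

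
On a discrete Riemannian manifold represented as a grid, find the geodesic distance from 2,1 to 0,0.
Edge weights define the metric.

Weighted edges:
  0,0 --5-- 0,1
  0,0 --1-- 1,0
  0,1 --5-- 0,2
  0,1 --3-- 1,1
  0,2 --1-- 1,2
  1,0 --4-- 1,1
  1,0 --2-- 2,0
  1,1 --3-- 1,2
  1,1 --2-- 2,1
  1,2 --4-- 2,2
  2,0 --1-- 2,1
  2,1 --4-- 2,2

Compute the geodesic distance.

Shortest path: 2,1 → 2,0 → 1,0 → 0,0, total weight = 4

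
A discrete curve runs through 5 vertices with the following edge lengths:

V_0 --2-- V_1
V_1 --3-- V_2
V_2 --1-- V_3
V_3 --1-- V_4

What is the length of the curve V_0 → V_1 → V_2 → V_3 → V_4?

Arc length = 2 + 3 + 1 + 1 = 7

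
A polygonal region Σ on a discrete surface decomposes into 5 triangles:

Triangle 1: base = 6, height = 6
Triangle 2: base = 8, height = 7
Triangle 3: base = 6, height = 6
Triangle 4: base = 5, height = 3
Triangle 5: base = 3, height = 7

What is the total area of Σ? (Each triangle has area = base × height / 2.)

(1/2)×6×6 + (1/2)×8×7 + (1/2)×6×6 + (1/2)×5×3 + (1/2)×3×7 = 82.0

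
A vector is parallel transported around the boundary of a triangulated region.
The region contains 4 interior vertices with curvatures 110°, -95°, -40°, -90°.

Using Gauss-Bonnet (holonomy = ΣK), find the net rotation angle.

Holonomy = total enclosed curvature = 110° + (-95°) + (-40°) + (-90°) = -115°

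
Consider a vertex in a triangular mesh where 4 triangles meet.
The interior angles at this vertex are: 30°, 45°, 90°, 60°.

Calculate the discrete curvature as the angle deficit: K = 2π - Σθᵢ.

Sum of angles = 225°. K = 360° - 225° = 135° = 3π/4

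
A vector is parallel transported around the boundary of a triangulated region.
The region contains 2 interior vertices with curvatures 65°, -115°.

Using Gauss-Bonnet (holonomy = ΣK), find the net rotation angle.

Holonomy = total enclosed curvature = 65° + (-115°) = -50°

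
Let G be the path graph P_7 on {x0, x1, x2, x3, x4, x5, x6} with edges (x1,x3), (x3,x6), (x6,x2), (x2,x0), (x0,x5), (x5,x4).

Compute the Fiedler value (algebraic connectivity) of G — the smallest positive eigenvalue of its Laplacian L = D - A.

The path graph P_n has Laplacian eigenvalues λ_k = 2 − 2cos(kπ/n), k = 0, 1, …, n−1. Here n = 7:
k=0: 2 − 2cos(0) = 0.0; k=1: 2 − 2cos(π/7) = 0.1981; k=2: 2 − 2cos(2π/7) = 0.753; k=3: 2 − 2cos(3π/7) = 1.555; k=4: 2 − 2cos(4π/7) = 2.445; k=5: 2 − 2cos(5π/7) = 3.247; k=6: 2 − 2cos(6π/7) = 3.8019.
Laplacian eigenvalues: [0.0, 0.1981, 0.753, 1.555, 2.445, 3.247, 3.8019]. Algebraic connectivity (smallest non-zero eigenvalue) = 0.1981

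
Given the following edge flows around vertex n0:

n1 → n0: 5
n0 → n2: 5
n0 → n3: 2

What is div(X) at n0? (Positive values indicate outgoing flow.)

Divergence = sum of outgoing flows = (-5) + 5 + 2 = 2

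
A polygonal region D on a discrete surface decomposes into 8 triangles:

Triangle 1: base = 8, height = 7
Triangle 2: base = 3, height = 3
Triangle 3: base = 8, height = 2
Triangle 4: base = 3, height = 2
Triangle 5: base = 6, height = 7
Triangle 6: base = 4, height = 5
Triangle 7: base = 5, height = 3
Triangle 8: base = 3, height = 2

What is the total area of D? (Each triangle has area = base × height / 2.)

(1/2)×8×7 + (1/2)×3×3 + (1/2)×8×2 + (1/2)×3×2 + (1/2)×6×7 + (1/2)×4×5 + (1/2)×5×3 + (1/2)×3×2 = 85.0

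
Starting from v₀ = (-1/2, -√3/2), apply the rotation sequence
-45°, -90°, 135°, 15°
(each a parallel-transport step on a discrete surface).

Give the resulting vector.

Total rotation: (-45°) + (-90°) + 135° + 15° = 15°. Final vector: (-0.2588, -0.9659)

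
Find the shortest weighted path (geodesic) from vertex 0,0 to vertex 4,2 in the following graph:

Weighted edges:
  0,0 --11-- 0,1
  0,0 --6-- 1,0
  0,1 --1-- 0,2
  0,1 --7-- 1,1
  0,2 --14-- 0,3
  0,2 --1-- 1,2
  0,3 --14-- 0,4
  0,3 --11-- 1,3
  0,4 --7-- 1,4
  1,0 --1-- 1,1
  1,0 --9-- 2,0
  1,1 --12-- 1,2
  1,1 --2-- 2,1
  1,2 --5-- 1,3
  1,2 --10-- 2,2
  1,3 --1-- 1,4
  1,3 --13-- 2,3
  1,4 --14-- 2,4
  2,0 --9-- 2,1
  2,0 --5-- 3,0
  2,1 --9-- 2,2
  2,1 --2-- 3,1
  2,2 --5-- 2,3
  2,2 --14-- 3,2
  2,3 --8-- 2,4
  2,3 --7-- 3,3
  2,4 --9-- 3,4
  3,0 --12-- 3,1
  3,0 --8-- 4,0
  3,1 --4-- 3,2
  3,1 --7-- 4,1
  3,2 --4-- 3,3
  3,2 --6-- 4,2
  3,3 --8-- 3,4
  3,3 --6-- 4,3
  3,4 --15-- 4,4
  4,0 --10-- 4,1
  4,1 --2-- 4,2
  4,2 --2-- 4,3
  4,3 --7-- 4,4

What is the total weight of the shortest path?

Shortest path: 0,0 → 1,0 → 1,1 → 2,1 → 3,1 → 4,1 → 4,2, total weight = 20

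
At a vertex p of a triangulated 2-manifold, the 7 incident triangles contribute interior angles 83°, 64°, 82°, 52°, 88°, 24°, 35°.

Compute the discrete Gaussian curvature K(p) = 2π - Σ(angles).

Sum of angles = 428°. K = 360° - 428° = -68° = -17π/45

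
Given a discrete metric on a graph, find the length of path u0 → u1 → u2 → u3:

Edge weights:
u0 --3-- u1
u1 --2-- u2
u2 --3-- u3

Arc length = 3 + 2 + 3 = 8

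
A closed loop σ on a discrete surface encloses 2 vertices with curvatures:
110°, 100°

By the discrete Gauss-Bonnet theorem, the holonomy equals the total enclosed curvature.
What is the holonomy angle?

Holonomy = total enclosed curvature = 110° + 100° = 210°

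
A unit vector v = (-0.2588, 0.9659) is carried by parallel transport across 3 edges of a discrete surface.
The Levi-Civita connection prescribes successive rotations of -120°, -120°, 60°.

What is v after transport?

Total rotation: (-120°) + (-120°) + 60° = -180° ≡ 180° (mod 360°). Final vector: (0.2588, -0.9659)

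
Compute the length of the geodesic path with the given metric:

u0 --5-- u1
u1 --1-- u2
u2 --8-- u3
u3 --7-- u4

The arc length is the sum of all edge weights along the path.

Arc length = 5 + 1 + 8 + 7 = 21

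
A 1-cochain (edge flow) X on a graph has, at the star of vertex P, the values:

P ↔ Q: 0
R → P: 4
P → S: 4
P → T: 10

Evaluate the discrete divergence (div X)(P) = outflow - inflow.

Divergence = sum of outgoing flows = 0 + (-4) + 4 + 10 = 10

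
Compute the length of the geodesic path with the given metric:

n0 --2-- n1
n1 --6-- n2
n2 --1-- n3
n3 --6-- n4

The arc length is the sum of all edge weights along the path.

Arc length = 2 + 6 + 1 + 6 = 15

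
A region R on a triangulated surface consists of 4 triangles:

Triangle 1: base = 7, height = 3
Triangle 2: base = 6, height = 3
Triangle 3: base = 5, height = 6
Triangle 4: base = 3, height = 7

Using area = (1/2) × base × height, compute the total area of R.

(1/2)×7×3 + (1/2)×6×3 + (1/2)×5×6 + (1/2)×3×7 = 45.0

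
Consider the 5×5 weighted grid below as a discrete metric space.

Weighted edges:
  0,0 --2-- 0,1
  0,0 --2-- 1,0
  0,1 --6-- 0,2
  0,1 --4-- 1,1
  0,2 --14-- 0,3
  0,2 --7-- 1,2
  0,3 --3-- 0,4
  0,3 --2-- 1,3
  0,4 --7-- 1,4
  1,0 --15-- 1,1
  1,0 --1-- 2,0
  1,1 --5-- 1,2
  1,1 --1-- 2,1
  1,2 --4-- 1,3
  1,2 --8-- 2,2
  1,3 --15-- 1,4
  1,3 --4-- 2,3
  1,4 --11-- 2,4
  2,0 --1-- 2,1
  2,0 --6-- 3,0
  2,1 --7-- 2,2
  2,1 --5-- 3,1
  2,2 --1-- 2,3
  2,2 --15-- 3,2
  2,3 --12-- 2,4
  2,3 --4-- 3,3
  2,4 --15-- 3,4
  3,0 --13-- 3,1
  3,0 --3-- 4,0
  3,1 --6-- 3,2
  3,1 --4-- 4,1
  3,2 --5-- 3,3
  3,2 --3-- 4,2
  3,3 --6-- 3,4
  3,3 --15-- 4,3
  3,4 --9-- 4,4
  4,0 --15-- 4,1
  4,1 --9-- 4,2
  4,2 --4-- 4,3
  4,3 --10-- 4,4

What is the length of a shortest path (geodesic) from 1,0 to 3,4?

Shortest path: 1,0 → 2,0 → 2,1 → 2,2 → 2,3 → 3,3 → 3,4, total weight = 20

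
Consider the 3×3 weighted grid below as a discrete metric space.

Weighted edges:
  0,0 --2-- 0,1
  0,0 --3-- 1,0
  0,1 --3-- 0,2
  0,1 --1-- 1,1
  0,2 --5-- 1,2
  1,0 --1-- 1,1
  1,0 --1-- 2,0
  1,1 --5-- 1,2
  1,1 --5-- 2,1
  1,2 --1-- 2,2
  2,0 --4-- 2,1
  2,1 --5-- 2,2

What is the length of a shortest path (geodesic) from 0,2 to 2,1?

Shortest path: 0,2 → 0,1 → 1,1 → 2,1, total weight = 9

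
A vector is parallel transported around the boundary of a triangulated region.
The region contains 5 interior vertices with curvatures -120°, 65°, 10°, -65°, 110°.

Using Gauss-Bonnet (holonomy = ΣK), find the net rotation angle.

Holonomy = total enclosed curvature = (-120°) + 65° + 10° + (-65°) + 110° = 0°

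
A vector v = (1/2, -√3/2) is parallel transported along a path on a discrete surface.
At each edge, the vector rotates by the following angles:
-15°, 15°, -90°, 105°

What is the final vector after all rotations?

Total rotation: (-15°) + 15° + (-90°) + 105° = 15°. Final vector: (0.7071, -0.7071)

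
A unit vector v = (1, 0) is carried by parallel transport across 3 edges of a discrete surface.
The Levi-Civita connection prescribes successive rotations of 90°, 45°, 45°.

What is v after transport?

Total rotation: 90° + 45° + 45° = 180°. Final vector: (-1, 0)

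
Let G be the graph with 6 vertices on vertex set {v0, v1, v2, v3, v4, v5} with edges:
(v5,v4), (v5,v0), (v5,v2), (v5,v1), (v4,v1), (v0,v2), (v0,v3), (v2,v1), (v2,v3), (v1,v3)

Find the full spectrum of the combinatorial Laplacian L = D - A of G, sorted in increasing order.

Degrees: deg(v0) = 3, deg(v1) = 4, deg(v2) = 4, deg(v3) = 3, deg(v4) = 2, deg(v5) = 4.
L = D − A with rows/columns ordered (v0, v1, v2, v3, v4, v5):
  [ 3,  0, -1, -1,  0, -1]
  [ 0,  4, -1, -1, -1, -1]
  [-1, -1,  4, -1,  0, -1]
  [-1, -1, -1,  3,  0,  0]
  [ 0, -1,  0,  0,  2, -1]
  [-1, -1, -1,  0, -1,  4]
Characteristic polynomial: det(λI − L) = λ(λ² − 7λ + 9)(λ² − 9λ + 19)(λ − 4).
Roots: λ = 0; (λ² − 7λ + 9) = 0 ⇒ λ = (7 ± √13)/2 ≈ 1.6972, 5.3028; (λ² − 9λ + 19) = 0 ⇒ λ = (9 ± √5)/2 ≈ 3.382, 5.618; (λ − 4) = 0 ⇒ λ = 4.
(Check: the roots sum (with multiplicity) to 20, matching trace L = Σdeg = 2·10 = 20.)
Laplacian eigenvalues (increasing order): [0.0, 1.6972, 3.382, 4.0, 5.3028, 5.618]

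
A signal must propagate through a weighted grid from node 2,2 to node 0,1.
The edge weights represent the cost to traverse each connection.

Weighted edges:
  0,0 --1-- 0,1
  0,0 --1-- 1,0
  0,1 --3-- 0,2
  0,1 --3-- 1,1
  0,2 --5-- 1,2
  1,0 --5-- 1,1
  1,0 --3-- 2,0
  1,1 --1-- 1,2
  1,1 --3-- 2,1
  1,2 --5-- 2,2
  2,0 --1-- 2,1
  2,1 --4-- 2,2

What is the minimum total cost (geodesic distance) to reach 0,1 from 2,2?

Shortest path: 2,2 → 1,2 → 1,1 → 0,1, total weight = 9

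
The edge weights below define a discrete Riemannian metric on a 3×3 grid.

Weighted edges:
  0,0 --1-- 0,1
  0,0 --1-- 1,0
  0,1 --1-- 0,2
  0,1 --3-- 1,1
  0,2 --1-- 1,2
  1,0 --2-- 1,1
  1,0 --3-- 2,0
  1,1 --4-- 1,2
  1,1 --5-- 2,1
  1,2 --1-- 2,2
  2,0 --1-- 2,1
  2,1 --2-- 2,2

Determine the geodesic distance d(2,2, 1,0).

Shortest path: 2,2 → 1,2 → 0,2 → 0,1 → 0,0 → 1,0, total weight = 5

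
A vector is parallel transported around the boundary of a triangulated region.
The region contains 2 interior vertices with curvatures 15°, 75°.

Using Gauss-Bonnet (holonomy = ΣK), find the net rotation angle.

Holonomy = total enclosed curvature = 15° + 75° = 90°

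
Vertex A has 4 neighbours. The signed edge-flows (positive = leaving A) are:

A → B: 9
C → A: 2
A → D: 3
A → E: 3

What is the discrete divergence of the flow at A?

Divergence = sum of outgoing flows = 9 + (-2) + 3 + 3 = 13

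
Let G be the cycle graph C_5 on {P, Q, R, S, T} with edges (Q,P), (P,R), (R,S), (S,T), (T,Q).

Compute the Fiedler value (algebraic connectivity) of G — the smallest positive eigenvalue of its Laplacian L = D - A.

The cycle graph C_n has Laplacian eigenvalues λ_k = 2 − 2cos(2πk/n), k = 0, 1, …, n−1. Here n = 5:
k=0: 2 − 2cos(0) = 0.0; k=1: 2 − 2cos(2π/5) = 1.382; k=2: 2 − 2cos(4π/5) = 3.618; k=3: 2 − 2cos(6π/5) = 3.618; k=4: 2 − 2cos(8π/5) = 1.382.
Laplacian eigenvalues: [0.0, 1.382, 1.382, 3.618, 3.618]. Algebraic connectivity (smallest non-zero eigenvalue) = 1.382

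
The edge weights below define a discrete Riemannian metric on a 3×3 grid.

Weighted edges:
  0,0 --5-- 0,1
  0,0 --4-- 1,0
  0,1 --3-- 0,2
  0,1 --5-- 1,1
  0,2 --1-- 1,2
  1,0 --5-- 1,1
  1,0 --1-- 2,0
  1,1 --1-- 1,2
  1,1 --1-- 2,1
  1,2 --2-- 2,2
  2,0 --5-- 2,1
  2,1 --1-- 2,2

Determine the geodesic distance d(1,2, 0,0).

Shortest path: 1,2 → 0,2 → 0,1 → 0,0, total weight = 9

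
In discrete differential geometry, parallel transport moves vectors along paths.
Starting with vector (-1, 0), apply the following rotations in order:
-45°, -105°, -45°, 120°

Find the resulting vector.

Total rotation: (-45°) + (-105°) + (-45°) + 120° = -75°. Final vector: (-0.2588, 0.9659)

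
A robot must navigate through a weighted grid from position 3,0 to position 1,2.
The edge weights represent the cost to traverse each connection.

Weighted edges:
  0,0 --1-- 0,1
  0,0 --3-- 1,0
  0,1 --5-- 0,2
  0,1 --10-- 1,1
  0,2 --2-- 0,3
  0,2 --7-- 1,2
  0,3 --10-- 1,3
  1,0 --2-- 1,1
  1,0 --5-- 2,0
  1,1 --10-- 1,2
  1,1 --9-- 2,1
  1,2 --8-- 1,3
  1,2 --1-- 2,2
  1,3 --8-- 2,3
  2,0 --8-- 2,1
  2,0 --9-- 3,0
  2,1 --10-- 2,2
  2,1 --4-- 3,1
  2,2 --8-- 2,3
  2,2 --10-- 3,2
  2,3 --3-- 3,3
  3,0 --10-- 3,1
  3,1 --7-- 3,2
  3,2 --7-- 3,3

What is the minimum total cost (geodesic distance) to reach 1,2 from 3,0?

Shortest path: 3,0 → 3,1 → 2,1 → 2,2 → 1,2, total weight = 25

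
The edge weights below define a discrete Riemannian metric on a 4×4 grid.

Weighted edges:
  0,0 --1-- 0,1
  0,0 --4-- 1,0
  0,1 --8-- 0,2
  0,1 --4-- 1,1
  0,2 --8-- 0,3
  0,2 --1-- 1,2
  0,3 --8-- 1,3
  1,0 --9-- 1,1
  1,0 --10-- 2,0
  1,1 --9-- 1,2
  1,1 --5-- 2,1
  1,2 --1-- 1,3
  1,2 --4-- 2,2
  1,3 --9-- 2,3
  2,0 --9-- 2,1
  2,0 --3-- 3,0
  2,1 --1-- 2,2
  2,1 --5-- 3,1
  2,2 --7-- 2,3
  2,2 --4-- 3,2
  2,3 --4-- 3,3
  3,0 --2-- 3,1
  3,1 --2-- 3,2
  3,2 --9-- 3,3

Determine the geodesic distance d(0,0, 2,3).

Shortest path: 0,0 → 0,1 → 1,1 → 2,1 → 2,2 → 2,3, total weight = 18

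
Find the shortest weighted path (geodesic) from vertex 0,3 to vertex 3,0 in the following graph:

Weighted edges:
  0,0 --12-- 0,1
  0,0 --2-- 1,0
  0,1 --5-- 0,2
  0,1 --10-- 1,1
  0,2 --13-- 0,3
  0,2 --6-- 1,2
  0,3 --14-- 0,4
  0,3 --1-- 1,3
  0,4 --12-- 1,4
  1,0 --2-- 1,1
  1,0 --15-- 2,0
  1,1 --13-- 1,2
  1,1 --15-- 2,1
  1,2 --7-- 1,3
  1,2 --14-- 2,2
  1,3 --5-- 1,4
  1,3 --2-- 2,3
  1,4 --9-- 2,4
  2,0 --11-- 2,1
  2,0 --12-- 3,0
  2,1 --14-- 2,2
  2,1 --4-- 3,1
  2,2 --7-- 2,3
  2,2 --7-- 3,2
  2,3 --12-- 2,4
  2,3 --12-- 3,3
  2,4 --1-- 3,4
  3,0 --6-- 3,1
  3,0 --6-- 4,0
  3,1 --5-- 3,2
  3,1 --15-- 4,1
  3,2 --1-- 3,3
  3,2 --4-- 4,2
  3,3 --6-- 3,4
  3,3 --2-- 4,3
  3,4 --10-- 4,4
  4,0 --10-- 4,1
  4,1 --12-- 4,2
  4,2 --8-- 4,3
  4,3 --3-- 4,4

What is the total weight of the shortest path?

Shortest path: 0,3 → 1,3 → 2,3 → 3,3 → 3,2 → 3,1 → 3,0, total weight = 27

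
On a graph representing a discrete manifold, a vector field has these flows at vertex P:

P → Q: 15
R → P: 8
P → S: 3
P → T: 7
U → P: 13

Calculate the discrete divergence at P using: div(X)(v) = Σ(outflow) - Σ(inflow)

Divergence = sum of outgoing flows = 15 + (-8) + 3 + 7 + (-13) = 4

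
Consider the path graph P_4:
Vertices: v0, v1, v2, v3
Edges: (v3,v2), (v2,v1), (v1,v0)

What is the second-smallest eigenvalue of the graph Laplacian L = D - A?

The path graph P_n has Laplacian eigenvalues λ_k = 2 − 2cos(kπ/n), k = 0, 1, …, n−1. Here n = 4:
k=0: 2 − 2cos(0) = 0.0; k=1: 2 − 2cos(π/4) = 0.5858; k=2: 2 − 2cos(π/2) = 2.0; k=3: 2 − 2cos(3π/4) = 3.4142.
Laplacian eigenvalues: [0.0, 0.5858, 2.0, 3.4142]. Algebraic connectivity (smallest non-zero eigenvalue) = 0.5858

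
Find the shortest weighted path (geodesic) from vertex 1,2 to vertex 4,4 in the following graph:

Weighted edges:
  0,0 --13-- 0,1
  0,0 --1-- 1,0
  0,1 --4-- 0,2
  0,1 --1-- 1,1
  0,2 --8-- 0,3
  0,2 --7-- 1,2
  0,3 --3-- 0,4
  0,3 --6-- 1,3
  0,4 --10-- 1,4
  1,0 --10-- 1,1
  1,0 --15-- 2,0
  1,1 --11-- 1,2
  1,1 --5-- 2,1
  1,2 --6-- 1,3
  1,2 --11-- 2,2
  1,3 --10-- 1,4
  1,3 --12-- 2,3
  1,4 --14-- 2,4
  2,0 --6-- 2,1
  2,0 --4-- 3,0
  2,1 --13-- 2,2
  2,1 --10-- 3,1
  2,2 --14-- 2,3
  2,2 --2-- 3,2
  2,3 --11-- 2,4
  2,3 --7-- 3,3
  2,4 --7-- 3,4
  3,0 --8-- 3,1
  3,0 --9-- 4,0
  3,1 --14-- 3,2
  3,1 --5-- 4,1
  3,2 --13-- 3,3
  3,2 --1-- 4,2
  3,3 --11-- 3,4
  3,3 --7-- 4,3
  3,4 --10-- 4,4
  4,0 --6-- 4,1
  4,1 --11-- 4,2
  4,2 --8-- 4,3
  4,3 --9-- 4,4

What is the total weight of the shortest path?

Shortest path: 1,2 → 2,2 → 3,2 → 4,2 → 4,3 → 4,4, total weight = 31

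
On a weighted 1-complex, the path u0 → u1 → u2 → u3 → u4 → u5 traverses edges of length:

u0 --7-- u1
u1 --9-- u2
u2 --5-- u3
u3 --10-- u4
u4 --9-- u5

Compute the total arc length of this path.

Arc length = 7 + 9 + 5 + 10 + 9 = 40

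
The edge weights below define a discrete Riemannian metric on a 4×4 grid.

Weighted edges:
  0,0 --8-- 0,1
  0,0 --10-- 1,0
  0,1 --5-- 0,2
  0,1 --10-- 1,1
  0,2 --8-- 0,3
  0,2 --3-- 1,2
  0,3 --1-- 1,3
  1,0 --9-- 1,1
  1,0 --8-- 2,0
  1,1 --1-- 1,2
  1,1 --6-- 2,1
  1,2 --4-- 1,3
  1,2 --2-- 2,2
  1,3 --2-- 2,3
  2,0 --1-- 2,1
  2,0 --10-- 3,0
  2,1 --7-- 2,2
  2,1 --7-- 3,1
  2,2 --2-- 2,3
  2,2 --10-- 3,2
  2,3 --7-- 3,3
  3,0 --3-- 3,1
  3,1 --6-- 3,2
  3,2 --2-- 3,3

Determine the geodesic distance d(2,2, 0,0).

Shortest path: 2,2 → 1,2 → 0,2 → 0,1 → 0,0, total weight = 18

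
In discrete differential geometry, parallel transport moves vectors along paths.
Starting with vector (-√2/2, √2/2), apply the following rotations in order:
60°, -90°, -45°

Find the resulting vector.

Total rotation: 60° + (-90°) + (-45°) = -75°. Final vector: (0.5000, 0.8660)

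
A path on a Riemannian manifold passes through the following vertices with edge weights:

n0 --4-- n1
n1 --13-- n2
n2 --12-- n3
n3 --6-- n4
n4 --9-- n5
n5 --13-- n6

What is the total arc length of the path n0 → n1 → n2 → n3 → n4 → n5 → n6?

Arc length = 4 + 13 + 12 + 6 + 9 + 13 = 57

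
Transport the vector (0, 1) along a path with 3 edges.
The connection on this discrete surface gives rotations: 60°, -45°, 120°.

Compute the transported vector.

Total rotation: 60° + (-45°) + 120° = 135°. Final vector: (-0.7071, -0.7071)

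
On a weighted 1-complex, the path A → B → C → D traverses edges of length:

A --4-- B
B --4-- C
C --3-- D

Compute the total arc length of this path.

Arc length = 4 + 4 + 3 = 11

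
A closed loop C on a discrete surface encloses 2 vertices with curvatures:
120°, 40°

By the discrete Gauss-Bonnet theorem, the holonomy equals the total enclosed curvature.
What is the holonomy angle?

Holonomy = total enclosed curvature = 120° + 40° = 160°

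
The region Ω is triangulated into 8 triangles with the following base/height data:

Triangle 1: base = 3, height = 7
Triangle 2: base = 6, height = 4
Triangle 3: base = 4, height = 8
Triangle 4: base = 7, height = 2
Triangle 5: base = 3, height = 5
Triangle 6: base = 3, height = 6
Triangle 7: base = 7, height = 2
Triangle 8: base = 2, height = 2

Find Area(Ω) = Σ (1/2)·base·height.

(1/2)×3×7 + (1/2)×6×4 + (1/2)×4×8 + (1/2)×7×2 + (1/2)×3×5 + (1/2)×3×6 + (1/2)×7×2 + (1/2)×2×2 = 71.0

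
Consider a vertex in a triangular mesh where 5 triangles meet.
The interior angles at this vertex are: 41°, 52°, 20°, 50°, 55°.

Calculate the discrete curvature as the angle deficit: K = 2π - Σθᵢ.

Sum of angles = 218°. K = 360° - 218° = 142° = 71π/90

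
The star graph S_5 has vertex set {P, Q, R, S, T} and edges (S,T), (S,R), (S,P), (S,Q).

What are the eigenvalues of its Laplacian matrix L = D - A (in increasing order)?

The star S_5 is the complete bipartite graph K_{1,4} (one hub of degree 4, 4 leaves of degree 1). The Laplacian spectrum of K_{p,q} is 0, p (multiplicity q−1), q (multiplicity p−1), p+q. With p = 1, q = 4: 0 once, 1 with multiplicity 3, and 5 once. (Check: trace L = sum of degrees = 8 = 3·1 + 5.)
Laplacian eigenvalues (increasing order): [0.0, 1.0, 1.0, 1.0, 5.0]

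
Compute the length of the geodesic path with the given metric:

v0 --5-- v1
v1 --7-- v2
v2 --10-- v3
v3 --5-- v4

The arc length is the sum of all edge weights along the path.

Arc length = 5 + 7 + 10 + 5 = 27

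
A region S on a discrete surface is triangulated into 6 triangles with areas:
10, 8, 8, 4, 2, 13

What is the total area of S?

10 + 8 + 8 + 4 + 2 + 13 = 45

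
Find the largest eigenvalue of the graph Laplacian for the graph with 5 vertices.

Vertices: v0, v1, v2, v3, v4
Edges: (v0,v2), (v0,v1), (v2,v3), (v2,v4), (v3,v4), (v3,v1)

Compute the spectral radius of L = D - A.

Degrees: deg(v0) = 2, deg(v1) = 2, deg(v2) = 3, deg(v3) = 3, deg(v4) = 2.
L = D − A with rows/columns ordered (v0, v1, v2, v3, v4):
  [ 2, -1, -1,  0,  0]
  [-1,  2,  0, -1,  0]
  [-1,  0,  3, -1, -1]
  [ 0, -1, -1,  3, -1]
  [ 0,  0, -1, -1,  2]
Characteristic polynomial: det(λI − L) = λ(λ² − 5λ + 5)(λ² − 7λ + 11).
Roots: λ = 0; (λ² − 5λ + 5) = 0 ⇒ λ = (5 ± √5)/2 ≈ 1.382, 3.618; (λ² − 7λ + 11) = 0 ⇒ λ = (7 ± √5)/2 ≈ 2.382, 4.618.
(Check: the roots sum (with multiplicity) to 12, matching trace L = Σdeg = 2·6 = 12.)
Laplacian eigenvalues: [0.0, 1.382, 2.382, 3.618, 4.618]. Largest eigenvalue (spectral radius) = 4.618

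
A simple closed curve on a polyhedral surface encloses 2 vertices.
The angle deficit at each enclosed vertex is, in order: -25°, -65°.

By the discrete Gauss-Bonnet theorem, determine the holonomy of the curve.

Holonomy = total enclosed curvature = (-25°) + (-65°) = -90°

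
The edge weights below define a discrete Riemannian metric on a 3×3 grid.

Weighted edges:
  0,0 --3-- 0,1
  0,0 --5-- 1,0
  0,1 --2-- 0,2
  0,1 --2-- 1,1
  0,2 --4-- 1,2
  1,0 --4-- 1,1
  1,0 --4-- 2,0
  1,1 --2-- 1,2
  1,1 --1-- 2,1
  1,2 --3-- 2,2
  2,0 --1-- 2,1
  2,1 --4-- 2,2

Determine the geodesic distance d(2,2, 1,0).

Shortest path: 2,2 → 1,2 → 1,1 → 1,0, total weight = 9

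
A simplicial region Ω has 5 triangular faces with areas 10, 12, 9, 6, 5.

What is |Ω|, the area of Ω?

10 + 12 + 9 + 6 + 5 = 42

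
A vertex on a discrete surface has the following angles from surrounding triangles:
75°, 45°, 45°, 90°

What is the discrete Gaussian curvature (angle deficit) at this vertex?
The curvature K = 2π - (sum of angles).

Sum of angles = 255°. K = 360° - 255° = 105° = 7π/12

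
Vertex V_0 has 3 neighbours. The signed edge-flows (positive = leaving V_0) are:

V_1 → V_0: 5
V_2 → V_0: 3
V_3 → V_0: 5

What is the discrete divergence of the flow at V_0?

Divergence = sum of outgoing flows = (-5) + (-3) + (-5) = -13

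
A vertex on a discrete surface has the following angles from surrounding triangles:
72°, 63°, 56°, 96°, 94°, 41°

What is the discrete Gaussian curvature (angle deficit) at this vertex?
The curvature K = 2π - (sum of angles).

Sum of angles = 422°. K = 360° - 422° = -62° = -31π/90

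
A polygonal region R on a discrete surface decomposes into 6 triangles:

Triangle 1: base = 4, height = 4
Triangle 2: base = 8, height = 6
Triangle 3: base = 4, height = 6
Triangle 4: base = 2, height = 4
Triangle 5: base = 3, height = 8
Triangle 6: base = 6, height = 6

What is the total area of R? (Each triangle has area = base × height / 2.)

(1/2)×4×4 + (1/2)×8×6 + (1/2)×4×6 + (1/2)×2×4 + (1/2)×3×8 + (1/2)×6×6 = 78.0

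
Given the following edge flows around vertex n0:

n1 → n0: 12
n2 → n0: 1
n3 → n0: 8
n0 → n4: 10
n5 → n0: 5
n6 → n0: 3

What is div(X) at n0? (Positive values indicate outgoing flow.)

Divergence = sum of outgoing flows = (-12) + (-1) + (-8) + 10 + (-5) + (-3) = -19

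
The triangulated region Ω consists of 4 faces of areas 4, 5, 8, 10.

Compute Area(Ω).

4 + 5 + 8 + 10 = 27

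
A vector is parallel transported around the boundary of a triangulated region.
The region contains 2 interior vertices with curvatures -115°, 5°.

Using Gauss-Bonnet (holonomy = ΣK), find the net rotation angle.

Holonomy = total enclosed curvature = (-115°) + 5° = -110°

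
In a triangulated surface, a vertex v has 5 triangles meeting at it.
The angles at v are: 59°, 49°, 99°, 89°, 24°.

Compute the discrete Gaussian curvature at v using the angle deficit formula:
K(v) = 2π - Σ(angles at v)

Sum of angles = 320°. K = 360° - 320° = 40° = 2π/9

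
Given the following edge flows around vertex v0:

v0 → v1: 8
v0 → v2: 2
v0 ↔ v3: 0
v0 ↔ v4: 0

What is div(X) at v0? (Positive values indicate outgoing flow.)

Divergence = sum of outgoing flows = 8 + 2 + 0 + 0 = 10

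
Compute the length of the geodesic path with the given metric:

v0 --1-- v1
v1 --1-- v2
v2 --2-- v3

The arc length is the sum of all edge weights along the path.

Arc length = 1 + 1 + 2 = 4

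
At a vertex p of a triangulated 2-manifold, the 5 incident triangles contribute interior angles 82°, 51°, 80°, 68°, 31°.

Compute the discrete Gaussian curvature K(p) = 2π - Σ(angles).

Sum of angles = 312°. K = 360° - 312° = 48° = 4π/15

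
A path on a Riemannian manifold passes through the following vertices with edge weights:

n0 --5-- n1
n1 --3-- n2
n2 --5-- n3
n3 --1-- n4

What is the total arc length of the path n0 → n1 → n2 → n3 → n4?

Arc length = 5 + 3 + 5 + 1 = 14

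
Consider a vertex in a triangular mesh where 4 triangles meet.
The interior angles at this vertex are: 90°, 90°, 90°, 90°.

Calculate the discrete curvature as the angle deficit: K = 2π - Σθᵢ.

Sum of angles = 360°. K = 360° - 360° = 0°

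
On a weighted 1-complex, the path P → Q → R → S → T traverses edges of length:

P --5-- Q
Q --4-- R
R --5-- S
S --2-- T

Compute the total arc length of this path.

Arc length = 5 + 4 + 5 + 2 = 16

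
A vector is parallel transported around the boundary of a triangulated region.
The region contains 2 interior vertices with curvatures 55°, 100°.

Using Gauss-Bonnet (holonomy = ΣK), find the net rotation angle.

Holonomy = total enclosed curvature = 55° + 100° = 155°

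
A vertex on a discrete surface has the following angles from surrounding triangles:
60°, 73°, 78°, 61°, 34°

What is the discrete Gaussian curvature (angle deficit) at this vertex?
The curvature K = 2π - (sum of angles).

Sum of angles = 306°. K = 360° - 306° = 54° = 3π/10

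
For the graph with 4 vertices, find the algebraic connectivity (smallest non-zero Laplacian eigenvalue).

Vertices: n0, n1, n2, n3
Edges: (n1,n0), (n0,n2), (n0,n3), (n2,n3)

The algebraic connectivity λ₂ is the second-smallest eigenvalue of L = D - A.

Degrees: deg(n0) = 3, deg(n1) = 1, deg(n2) = 2, deg(n3) = 2.
L = D − A with rows/columns ordered (n0, n1, n2, n3):
  [ 3, -1, -1, -1]
  [-1,  1,  0,  0]
  [-1,  0,  2, -1]
  [-1,  0, -1,  2]
Characteristic polynomial: det(λI − L) = λ(λ − 1)(λ − 3)(λ − 4).
Roots: λ = 0; (λ − 1) = 0 ⇒ λ = 1; (λ − 3) = 0 ⇒ λ = 3; (λ − 4) = 0 ⇒ λ = 4.
(Check: the roots sum (with multiplicity) to 8, matching trace L = Σdeg = 2·4 = 8.)
Laplacian eigenvalues: [0.0, 1.0, 3.0, 4.0]. Algebraic connectivity (smallest non-zero eigenvalue) = 1.0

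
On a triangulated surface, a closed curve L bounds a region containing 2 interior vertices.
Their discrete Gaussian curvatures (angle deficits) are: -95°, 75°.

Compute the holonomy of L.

Holonomy = total enclosed curvature = (-95°) + 75° = -20°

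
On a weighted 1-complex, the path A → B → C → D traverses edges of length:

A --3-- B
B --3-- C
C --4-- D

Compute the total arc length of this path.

Arc length = 3 + 3 + 4 = 10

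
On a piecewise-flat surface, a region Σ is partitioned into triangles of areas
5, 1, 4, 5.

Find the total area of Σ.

5 + 1 + 4 + 5 = 15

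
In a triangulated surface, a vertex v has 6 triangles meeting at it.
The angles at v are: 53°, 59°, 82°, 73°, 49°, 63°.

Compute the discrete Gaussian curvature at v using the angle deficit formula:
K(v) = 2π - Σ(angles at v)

Sum of angles = 379°. K = 360° - 379° = -19° = -19π/180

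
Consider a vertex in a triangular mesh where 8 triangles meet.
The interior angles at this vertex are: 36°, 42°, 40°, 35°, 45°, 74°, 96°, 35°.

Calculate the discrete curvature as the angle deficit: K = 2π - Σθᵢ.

Sum of angles = 403°. K = 360° - 403° = -43° = -43π/180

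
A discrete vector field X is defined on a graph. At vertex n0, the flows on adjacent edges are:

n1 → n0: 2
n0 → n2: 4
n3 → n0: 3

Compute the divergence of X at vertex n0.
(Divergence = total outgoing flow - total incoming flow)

Divergence = sum of outgoing flows = (-2) + 4 + (-3) = -1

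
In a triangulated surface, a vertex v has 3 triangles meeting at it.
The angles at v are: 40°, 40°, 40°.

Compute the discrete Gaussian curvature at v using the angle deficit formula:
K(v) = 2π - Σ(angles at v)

Sum of angles = 120°. K = 360° - 120° = 240°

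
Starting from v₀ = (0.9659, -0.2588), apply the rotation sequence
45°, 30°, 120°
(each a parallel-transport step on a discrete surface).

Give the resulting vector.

Total rotation: 45° + 30° + 120° = 195° ≡ -165° (mod 360°). Final vector: (-1, 0)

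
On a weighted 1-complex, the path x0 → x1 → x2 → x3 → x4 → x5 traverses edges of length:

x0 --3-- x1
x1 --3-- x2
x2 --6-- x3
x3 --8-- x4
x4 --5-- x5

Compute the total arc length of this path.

Arc length = 3 + 3 + 6 + 8 + 5 = 25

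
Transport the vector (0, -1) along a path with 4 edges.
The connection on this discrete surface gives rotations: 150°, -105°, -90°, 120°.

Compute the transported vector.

Total rotation: 150° + (-105°) + (-90°) + 120° = 75°. Final vector: (0.9659, -0.2588)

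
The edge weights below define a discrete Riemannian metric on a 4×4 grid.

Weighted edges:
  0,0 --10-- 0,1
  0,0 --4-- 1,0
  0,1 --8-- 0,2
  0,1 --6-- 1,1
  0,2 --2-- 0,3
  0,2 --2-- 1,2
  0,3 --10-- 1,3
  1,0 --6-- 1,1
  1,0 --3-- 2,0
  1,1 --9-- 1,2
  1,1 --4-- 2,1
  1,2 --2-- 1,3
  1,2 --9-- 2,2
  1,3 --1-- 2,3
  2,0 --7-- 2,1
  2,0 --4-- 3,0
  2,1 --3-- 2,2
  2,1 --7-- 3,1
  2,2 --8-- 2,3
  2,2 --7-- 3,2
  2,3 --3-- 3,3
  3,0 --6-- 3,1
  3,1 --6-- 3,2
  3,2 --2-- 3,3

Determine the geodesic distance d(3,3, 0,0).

Shortest path: 3,3 → 2,3 → 1,3 → 1,2 → 1,1 → 1,0 → 0,0, total weight = 25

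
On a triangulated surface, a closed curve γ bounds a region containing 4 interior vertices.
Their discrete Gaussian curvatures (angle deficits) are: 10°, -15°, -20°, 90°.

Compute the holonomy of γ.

Holonomy = total enclosed curvature = 10° + (-15°) + (-20°) + 90° = 65°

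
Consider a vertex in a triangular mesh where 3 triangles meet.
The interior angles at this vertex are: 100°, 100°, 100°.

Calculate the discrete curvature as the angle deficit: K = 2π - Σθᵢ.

Sum of angles = 300°. K = 360° - 300° = 60°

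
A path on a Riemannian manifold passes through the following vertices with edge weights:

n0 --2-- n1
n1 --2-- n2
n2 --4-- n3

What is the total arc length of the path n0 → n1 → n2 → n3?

Arc length = 2 + 2 + 4 = 8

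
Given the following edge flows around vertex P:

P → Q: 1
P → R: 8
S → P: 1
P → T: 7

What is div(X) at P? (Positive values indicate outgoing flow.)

Divergence = sum of outgoing flows = 1 + 8 + (-1) + 7 = 15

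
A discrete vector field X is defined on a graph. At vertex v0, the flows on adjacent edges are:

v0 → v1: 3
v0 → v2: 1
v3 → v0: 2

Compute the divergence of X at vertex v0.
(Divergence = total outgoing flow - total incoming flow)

Divergence = sum of outgoing flows = 3 + 1 + (-2) = 2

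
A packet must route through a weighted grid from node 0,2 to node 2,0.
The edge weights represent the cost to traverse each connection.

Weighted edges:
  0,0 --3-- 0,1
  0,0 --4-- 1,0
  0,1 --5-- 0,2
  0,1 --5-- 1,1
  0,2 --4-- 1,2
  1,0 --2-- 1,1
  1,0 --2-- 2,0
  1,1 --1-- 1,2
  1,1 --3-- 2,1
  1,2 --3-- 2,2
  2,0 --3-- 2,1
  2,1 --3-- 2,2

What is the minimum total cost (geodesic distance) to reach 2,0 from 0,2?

Shortest path: 0,2 → 1,2 → 1,1 → 1,0 → 2,0, total weight = 9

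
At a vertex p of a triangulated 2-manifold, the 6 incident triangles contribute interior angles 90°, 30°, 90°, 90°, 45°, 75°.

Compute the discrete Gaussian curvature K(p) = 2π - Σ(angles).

Sum of angles = 420°. K = 360° - 420° = -60°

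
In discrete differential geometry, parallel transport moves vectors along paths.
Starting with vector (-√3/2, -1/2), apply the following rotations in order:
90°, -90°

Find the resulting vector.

Total rotation: 90° + (-90°) = 0°. Final vector: (-0.8660, -0.5000)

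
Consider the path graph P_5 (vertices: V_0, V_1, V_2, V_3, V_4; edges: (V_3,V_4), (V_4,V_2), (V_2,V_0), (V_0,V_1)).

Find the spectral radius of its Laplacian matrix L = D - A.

The path graph P_n has Laplacian eigenvalues λ_k = 2 − 2cos(kπ/n), k = 0, 1, …, n−1. Here n = 5:
k=0: 2 − 2cos(0) = 0.0; k=1: 2 − 2cos(π/5) = 0.382; k=2: 2 − 2cos(2π/5) = 1.382; k=3: 2 − 2cos(3π/5) = 2.618; k=4: 2 − 2cos(4π/5) = 3.618.
Laplacian eigenvalues: [0.0, 0.382, 1.382, 2.618, 3.618]. Largest eigenvalue (spectral radius) = 3.618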